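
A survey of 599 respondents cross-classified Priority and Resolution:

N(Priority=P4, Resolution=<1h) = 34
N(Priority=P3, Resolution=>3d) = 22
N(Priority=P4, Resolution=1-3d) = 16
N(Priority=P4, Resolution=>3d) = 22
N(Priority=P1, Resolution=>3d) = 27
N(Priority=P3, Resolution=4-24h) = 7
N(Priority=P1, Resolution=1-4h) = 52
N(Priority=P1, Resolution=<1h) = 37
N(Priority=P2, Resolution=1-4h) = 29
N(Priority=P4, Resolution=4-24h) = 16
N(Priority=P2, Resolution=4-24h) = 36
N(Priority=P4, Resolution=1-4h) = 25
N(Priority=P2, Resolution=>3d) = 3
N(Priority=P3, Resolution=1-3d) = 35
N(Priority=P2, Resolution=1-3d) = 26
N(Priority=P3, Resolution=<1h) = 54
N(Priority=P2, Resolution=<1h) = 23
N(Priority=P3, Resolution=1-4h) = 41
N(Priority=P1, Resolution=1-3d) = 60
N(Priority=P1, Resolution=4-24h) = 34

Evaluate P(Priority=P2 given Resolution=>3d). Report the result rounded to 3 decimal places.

0.041

Total with Resolution=>3d: 27 + 3 + 22 + 22 = 74.
P(Priority=P2 | Resolution=>3d) = 3/74 = 0.041.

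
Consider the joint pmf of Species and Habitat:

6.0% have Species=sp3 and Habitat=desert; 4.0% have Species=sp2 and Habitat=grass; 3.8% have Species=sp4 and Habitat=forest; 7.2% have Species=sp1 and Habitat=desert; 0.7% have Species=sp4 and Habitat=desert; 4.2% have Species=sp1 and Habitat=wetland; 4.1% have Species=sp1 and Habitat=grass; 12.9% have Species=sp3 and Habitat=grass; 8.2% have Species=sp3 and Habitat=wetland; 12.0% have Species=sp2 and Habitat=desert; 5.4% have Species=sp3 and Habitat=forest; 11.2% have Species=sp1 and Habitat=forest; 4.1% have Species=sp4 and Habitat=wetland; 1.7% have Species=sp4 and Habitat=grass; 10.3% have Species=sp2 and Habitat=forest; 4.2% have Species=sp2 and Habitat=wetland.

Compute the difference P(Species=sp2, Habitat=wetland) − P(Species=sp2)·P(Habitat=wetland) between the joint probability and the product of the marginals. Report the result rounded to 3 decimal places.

-0.021

P(Species=sp2) = 0.103 + 0.040 + 0.042 + 0.120 = 0.305.
P(Habitat=wetland) = 0.042 + 0.042 + 0.082 + 0.041 = 0.207.
P(Species=sp2, Habitat=wetland) − P(Species=sp2)P(Habitat=wetland) = 0.042 − 0.305×0.207 = -0.021.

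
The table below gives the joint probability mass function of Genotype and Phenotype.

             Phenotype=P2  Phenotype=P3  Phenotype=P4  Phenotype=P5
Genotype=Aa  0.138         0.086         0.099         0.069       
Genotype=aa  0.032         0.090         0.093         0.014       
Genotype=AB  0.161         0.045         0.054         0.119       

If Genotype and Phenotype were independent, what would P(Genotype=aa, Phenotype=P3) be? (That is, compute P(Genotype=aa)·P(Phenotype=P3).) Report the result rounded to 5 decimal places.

P(Genotype=aa) = 0.032 + 0.090 + 0.093 + 0.014 = 0.229.
P(Phenotype=P3) = 0.086 + 0.090 + 0.045 = 0.221.
Product: 0.229 × 0.221 = 0.05061.

0.05061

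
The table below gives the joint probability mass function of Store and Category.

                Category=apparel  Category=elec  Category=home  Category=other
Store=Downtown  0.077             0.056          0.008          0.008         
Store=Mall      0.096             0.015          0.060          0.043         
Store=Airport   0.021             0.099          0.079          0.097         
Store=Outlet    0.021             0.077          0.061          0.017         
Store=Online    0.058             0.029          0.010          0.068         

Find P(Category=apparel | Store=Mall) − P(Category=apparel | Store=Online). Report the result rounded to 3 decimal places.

0.097

P(Store=Mall) = 0.096 + 0.015 + 0.060 + 0.043 = 0.214; P(Category=apparel | Store=Mall) = 0.096/0.214 = 0.4486.
P(Store=Online) = 0.058 + 0.029 + 0.010 + 0.068 = 0.165; P(Category=apparel | Store=Online) = 0.058/0.165 = 0.3515.
Difference = 0.097.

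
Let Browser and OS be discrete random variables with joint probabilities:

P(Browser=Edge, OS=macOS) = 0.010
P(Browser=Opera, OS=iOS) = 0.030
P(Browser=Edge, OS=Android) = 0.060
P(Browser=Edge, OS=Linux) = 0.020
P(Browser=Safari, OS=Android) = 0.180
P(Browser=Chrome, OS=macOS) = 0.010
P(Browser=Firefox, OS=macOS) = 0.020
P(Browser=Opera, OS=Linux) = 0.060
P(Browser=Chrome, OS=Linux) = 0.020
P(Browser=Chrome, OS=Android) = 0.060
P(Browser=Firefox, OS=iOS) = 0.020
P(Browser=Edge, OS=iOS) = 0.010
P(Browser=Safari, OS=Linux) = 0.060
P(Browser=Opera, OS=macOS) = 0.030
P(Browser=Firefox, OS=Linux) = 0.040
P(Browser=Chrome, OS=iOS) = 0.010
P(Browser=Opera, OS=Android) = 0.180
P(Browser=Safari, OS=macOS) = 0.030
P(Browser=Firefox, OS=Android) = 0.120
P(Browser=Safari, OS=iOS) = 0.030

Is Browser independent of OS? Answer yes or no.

yes

Every cell satisfies P(Browser,OS) = P(Browser)·P(OS). For instance P(Browser=Chrome) = 0.100, P(OS=iOS) = 0.100, and 0.100×0.100 = 0.010 matches the joint entry. So Browser and OS are independent.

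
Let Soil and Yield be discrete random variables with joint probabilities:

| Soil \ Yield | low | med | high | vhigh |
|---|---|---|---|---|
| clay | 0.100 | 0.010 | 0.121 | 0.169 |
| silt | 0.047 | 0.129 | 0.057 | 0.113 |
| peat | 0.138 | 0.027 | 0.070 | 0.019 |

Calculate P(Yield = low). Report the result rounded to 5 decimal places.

0.28500

P(Yield=low) = 0.100 + 0.047 + 0.138 = 0.285.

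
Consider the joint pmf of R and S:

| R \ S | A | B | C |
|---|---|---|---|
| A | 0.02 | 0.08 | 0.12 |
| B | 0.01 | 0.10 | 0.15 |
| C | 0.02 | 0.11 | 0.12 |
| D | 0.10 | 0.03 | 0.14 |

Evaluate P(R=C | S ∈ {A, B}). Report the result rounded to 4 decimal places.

0.2766

P(S=A) = 0.02 + 0.01 + 0.02 + 0.10 = 0.15.
P(S=B) = 0.08 + 0.10 + 0.11 + 0.03 = 0.32.
P(S ∈ {A, B}) = 0.15 + 0.32 = 0.47; P(R=C, S ∈ {A, B}) = 0.02 + 0.11 = 0.13.
P(R=C | S ∈ {A, B}) = 0.13/0.47 = 0.2766.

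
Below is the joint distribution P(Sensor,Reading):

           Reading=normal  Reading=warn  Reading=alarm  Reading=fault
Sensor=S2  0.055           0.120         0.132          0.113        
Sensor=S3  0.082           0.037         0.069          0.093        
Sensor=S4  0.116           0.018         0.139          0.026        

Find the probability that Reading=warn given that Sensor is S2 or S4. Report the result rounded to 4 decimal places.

P(Sensor=S2) = 0.055 + 0.120 + 0.132 + 0.113 = 0.420.
P(Sensor=S4) = 0.116 + 0.018 + 0.139 + 0.026 = 0.299.
P(Sensor ∈ {S2, S4}) = 0.420 + 0.299 = 0.719; P(Reading=warn, Sensor ∈ {S2, S4}) = 0.120 + 0.018 = 0.138.
P(Reading=warn | Sensor ∈ {S2, S4}) = 0.138/0.719 = 0.1919.

0.1919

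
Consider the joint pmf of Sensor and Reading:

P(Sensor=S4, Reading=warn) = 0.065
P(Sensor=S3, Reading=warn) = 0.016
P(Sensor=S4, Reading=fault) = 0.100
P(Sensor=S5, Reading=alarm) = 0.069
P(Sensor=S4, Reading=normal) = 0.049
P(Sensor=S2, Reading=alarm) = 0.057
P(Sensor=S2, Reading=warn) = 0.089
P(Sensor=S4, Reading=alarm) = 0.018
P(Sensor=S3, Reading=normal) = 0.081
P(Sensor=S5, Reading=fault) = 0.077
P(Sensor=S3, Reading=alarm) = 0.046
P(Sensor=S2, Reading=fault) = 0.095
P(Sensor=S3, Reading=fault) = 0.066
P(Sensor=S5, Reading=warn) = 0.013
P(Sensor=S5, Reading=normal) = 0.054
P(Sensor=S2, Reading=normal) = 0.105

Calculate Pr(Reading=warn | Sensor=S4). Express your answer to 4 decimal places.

0.2802

P(Sensor=S4) = 0.049 + 0.065 + 0.018 + 0.100 = 0.232.
P(Reading=warn | Sensor=S4) = 0.065/0.232 = 0.2802.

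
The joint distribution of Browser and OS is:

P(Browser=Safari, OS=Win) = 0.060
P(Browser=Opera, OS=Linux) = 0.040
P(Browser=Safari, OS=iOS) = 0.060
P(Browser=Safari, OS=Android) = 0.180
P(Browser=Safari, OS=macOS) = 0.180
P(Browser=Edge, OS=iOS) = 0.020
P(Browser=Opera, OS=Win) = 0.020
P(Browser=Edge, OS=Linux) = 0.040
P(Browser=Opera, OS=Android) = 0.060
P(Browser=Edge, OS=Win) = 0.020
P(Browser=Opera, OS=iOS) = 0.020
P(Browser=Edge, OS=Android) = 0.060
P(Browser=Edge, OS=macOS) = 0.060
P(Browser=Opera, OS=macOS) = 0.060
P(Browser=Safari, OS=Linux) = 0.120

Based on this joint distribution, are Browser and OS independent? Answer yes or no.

Every cell satisfies P(Browser,OS) = P(Browser)·P(OS). For instance P(Browser=Safari) = 0.600, P(OS=Android) = 0.300, and 0.600×0.300 = 0.180 matches the joint entry. So Browser and OS are independent.

yes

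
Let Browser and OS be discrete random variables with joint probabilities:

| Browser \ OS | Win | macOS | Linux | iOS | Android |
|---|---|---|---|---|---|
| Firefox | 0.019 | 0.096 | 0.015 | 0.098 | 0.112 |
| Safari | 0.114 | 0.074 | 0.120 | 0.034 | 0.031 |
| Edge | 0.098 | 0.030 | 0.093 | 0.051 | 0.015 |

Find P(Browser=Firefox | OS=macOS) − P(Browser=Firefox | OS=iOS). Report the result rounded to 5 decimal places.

P(OS=macOS) = 0.096 + 0.074 + 0.030 = 0.200; P(Browser=Firefox | OS=macOS) = 0.096/0.200 = 0.480000.
P(OS=iOS) = 0.098 + 0.034 + 0.051 = 0.183; P(Browser=Firefox | OS=iOS) = 0.098/0.183 = 0.535519.
Difference = -0.05552.

-0.05552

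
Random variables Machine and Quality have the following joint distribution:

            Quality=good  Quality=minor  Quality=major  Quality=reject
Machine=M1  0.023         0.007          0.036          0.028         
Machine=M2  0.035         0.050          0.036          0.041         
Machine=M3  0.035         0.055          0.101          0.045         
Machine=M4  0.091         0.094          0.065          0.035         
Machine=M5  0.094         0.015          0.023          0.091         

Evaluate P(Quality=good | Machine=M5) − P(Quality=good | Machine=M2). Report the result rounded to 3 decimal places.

P(Machine=M5) = 0.094 + 0.015 + 0.023 + 0.091 = 0.223; P(Quality=good | Machine=M5) = 0.094/0.223 = 0.4215.
P(Machine=M2) = 0.035 + 0.050 + 0.036 + 0.041 = 0.162; P(Quality=good | Machine=M2) = 0.035/0.162 = 0.2160.
Difference = 0.205.

0.205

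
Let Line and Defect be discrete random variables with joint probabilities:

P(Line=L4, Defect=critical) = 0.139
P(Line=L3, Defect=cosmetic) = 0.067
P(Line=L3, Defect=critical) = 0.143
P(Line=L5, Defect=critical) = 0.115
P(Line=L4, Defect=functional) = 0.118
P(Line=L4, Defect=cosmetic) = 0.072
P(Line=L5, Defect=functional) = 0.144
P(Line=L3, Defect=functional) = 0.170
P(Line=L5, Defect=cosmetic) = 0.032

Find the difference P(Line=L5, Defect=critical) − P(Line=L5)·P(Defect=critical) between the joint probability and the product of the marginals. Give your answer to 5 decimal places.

-0.00053

P(Line=L5) = 0.032 + 0.144 + 0.115 = 0.291.
P(Defect=critical) = 0.143 + 0.139 + 0.115 = 0.397.
P(Line=L5, Defect=critical) − P(Line=L5)P(Defect=critical) = 0.115 − 0.291×0.397 = -0.00053.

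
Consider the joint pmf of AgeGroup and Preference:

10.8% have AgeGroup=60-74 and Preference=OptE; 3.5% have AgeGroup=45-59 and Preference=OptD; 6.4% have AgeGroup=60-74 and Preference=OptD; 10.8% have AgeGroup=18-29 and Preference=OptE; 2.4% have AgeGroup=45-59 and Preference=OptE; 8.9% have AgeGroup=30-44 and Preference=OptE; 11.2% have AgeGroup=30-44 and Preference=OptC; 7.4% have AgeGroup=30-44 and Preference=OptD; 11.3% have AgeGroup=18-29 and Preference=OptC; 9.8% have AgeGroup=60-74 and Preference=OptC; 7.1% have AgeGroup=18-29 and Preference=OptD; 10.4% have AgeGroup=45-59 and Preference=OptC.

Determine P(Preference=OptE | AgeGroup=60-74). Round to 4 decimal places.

P(AgeGroup=60-74) = 0.098 + 0.064 + 0.108 = 0.270.
P(Preference=OptE | AgeGroup=60-74) = 0.108/0.270 = 0.4000.

0.4000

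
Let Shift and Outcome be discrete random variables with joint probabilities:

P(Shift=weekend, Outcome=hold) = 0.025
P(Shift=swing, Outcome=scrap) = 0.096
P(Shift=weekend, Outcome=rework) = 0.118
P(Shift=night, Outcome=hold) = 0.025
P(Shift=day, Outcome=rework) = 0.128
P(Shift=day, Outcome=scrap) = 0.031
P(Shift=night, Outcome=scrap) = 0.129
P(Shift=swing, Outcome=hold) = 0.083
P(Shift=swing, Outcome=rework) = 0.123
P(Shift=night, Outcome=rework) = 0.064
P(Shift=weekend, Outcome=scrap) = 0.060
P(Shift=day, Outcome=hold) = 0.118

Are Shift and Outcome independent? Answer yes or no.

no

P(Shift=night) = 0.218 and P(Outcome=scrap) = 0.316, so their product is 0.06889, but P(Shift=night, Outcome=scrap) = 0.129. Since these differ, Shift and Outcome are not independent.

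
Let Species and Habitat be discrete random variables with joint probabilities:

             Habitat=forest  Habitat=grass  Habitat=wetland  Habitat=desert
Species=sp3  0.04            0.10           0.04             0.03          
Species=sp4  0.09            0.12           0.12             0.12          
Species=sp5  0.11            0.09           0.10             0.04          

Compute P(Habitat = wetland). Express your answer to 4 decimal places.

0.2600

P(Habitat=wetland) = 0.04 + 0.12 + 0.10 = 0.26.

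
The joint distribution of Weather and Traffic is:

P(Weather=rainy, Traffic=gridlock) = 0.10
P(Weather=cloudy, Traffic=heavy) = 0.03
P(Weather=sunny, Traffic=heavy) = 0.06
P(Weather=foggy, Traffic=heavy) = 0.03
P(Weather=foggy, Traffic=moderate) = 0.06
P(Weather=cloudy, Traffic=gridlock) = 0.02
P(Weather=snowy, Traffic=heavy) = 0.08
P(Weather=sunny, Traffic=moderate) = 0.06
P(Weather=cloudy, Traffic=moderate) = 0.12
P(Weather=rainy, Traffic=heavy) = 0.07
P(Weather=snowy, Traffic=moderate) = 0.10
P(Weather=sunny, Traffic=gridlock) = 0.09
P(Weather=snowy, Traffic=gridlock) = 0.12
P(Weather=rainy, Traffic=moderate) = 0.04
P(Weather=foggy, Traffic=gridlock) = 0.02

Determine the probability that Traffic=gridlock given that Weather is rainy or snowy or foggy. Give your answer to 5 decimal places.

0.38710

P(Weather=rainy) = 0.04 + 0.07 + 0.10 = 0.21.
P(Weather=snowy) = 0.10 + 0.08 + 0.12 = 0.30.
P(Weather=foggy) = 0.06 + 0.03 + 0.02 = 0.11.
P(Weather ∈ {rainy, snowy, foggy}) = 0.21 + 0.30 + 0.11 = 0.62; P(Traffic=gridlock, Weather ∈ {rainy, snowy, foggy}) = 0.10 + 0.12 + 0.02 = 0.24.
P(Traffic=gridlock | Weather ∈ {rainy, snowy, foggy}) = 0.24/0.62 = 0.38710.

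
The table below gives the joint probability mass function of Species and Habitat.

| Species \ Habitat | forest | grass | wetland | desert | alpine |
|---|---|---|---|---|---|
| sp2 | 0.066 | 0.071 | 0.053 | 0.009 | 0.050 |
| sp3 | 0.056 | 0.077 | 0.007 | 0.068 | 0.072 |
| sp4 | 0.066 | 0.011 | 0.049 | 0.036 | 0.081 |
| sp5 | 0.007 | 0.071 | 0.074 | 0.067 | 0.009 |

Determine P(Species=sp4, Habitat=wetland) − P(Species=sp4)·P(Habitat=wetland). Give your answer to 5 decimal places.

P(Species=sp4) = 0.066 + 0.011 + 0.049 + 0.036 + 0.081 = 0.243.
P(Habitat=wetland) = 0.053 + 0.007 + 0.049 + 0.074 = 0.183.
P(Species=sp4, Habitat=wetland) − P(Species=sp4)P(Habitat=wetland) = 0.049 − 0.243×0.183 = 0.00453.

0.00453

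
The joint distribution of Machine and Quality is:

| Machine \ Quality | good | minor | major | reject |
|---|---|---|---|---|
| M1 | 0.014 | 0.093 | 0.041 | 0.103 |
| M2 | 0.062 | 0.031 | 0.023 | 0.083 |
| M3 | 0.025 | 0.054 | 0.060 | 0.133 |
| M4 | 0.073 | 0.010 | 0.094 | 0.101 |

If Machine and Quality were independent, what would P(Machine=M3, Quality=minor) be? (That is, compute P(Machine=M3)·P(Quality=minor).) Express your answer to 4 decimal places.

P(Machine=M3) = 0.025 + 0.054 + 0.060 + 0.133 = 0.272.
P(Quality=minor) = 0.093 + 0.031 + 0.054 + 0.010 = 0.188.
Product: 0.272 × 0.188 = 0.0511.

0.0511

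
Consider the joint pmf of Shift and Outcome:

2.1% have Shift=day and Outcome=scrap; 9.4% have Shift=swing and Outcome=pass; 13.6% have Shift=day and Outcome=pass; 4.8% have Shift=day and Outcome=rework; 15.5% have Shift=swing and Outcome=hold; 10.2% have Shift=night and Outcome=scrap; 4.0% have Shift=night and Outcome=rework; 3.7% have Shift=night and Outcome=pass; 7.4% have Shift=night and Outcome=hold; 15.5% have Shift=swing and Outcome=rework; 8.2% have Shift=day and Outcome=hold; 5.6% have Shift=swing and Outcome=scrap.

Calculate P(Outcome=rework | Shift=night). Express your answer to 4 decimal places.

P(Shift=night) = 0.037 + 0.040 + 0.102 + 0.074 = 0.253.
P(Outcome=rework | Shift=night) = 0.040/0.253 = 0.1581.

0.1581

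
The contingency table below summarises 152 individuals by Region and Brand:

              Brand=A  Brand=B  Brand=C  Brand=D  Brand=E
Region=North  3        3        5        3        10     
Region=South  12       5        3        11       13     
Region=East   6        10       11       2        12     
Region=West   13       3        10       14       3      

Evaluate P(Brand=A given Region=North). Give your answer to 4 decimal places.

Total with Region=North: 3 + 3 + 5 + 3 + 10 = 24.
P(Brand=A | Region=North) = 3/24 = 0.1250.

0.1250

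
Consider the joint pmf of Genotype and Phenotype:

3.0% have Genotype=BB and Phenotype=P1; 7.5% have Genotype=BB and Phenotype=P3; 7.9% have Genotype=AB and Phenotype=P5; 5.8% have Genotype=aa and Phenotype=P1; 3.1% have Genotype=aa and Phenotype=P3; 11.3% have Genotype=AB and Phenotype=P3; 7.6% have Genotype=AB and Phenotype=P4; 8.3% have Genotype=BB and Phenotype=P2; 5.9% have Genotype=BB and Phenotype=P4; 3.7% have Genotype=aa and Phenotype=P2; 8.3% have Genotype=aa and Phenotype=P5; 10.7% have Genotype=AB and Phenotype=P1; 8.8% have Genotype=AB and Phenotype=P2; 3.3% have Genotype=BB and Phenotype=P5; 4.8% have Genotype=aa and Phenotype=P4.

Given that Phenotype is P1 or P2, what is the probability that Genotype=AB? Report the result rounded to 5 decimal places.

0.48387

P(Phenotype=P1) = 0.058 + 0.107 + 0.030 = 0.195.
P(Phenotype=P2) = 0.037 + 0.088 + 0.083 = 0.208.
P(Phenotype ∈ {P1, P2}) = 0.195 + 0.208 = 0.403; P(Genotype=AB, Phenotype ∈ {P1, P2}) = 0.107 + 0.088 = 0.195.
P(Genotype=AB | Phenotype ∈ {P1, P2}) = 0.195/0.403 = 0.48387.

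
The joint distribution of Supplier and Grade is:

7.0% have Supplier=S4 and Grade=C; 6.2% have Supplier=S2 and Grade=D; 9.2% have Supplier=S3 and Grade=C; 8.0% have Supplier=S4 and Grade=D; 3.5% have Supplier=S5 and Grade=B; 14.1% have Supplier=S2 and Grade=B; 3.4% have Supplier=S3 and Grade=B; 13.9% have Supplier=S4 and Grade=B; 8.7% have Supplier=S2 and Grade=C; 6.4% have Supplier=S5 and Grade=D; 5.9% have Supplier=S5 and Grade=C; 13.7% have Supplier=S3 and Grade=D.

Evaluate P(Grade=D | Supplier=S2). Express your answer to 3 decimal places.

P(Supplier=S2) = 0.141 + 0.087 + 0.062 = 0.290.
P(Grade=D | Supplier=S2) = 0.062/0.290 = 0.214.

0.214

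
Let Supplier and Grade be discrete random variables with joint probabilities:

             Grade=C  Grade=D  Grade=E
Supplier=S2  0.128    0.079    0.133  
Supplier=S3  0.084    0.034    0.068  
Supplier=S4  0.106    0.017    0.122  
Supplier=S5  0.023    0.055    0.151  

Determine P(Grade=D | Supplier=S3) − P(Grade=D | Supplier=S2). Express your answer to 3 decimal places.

-0.050

P(Supplier=S3) = 0.084 + 0.034 + 0.068 = 0.186; P(Grade=D | Supplier=S3) = 0.034/0.186 = 0.1828.
P(Supplier=S2) = 0.128 + 0.079 + 0.133 = 0.340; P(Grade=D | Supplier=S2) = 0.079/0.340 = 0.2324.
Difference = -0.050.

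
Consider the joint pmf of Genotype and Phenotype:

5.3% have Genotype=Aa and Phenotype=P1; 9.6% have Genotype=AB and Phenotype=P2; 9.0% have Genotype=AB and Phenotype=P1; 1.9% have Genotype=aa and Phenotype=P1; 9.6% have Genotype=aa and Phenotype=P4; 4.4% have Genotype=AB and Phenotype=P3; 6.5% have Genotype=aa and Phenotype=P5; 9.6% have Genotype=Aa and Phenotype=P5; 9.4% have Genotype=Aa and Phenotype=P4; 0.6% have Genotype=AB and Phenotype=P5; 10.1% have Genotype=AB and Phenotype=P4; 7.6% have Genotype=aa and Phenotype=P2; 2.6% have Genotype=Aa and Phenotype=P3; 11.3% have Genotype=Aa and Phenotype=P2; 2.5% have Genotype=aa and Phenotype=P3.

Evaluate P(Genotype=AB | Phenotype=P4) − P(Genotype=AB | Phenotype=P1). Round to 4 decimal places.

-0.2085

P(Phenotype=P4) = 0.094 + 0.096 + 0.101 = 0.291; P(Genotype=AB | Phenotype=P4) = 0.101/0.291 = 0.34708.
P(Phenotype=P1) = 0.053 + 0.019 + 0.090 = 0.162; P(Genotype=AB | Phenotype=P1) = 0.090/0.162 = 0.55556.
Difference = -0.2085.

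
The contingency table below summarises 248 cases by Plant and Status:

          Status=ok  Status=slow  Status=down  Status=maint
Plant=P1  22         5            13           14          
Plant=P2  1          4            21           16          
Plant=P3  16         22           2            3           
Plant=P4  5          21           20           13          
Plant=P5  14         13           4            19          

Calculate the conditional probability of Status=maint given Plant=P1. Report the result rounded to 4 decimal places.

Total with Plant=P1: 22 + 5 + 13 + 14 = 54.
P(Status=maint | Plant=P1) = 14/54 = 0.2593.

0.2593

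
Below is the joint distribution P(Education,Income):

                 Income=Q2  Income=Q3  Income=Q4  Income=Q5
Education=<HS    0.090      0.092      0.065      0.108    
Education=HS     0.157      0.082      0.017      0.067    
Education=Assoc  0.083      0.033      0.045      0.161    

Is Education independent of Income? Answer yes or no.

P(Education=Assoc) = 0.322 and P(Income=Q5) = 0.336, so their product is 0.10819, but P(Education=Assoc, Income=Q5) = 0.161. Since these differ, Education and Income are not independent.

no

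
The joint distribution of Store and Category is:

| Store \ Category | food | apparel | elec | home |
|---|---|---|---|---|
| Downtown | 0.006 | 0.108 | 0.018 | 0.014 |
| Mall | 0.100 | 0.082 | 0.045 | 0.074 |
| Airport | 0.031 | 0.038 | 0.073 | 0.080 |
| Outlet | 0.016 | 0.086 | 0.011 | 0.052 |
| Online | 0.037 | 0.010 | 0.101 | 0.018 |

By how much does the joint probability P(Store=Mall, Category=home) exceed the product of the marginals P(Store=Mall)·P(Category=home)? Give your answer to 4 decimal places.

P(Store=Mall) = 0.100 + 0.082 + 0.045 + 0.074 = 0.301.
P(Category=home) = 0.014 + 0.074 + 0.080 + 0.052 + 0.018 = 0.238.
P(Store=Mall, Category=home) − P(Store=Mall)P(Category=home) = 0.074 − 0.301×0.238 = 0.0024.

0.0024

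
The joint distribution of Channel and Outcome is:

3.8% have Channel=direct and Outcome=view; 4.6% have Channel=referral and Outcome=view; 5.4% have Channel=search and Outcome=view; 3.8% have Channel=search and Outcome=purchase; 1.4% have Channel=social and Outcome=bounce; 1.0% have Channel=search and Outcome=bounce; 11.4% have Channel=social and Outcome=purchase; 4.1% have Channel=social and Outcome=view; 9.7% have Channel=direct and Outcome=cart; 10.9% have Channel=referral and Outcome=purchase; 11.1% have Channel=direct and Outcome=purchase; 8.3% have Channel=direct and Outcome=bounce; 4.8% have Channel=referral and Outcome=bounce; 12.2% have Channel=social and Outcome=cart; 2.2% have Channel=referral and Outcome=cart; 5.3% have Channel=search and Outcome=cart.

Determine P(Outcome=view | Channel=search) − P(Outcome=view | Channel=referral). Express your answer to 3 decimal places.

P(Channel=search) = 0.010 + 0.054 + 0.053 + 0.038 = 0.155; P(Outcome=view | Channel=search) = 0.054/0.155 = 0.3484.
P(Channel=referral) = 0.048 + 0.046 + 0.022 + 0.109 = 0.225; P(Outcome=view | Channel=referral) = 0.046/0.225 = 0.2044.
Difference = 0.144.

0.144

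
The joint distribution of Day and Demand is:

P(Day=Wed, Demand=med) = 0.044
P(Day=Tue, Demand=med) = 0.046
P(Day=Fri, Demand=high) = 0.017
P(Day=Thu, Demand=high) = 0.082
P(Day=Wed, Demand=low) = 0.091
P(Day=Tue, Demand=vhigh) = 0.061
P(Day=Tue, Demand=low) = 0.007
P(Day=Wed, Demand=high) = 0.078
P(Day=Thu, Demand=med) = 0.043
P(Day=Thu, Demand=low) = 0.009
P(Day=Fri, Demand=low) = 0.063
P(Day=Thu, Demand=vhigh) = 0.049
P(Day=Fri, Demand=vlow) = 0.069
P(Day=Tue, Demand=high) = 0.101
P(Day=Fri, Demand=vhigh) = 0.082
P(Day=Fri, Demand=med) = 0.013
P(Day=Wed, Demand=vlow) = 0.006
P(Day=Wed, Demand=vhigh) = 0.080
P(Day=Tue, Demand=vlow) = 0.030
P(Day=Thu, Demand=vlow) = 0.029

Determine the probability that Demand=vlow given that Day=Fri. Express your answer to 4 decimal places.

P(Day=Fri) = 0.069 + 0.063 + 0.013 + 0.017 + 0.082 = 0.244.
P(Demand=vlow | Day=Fri) = 0.069/0.244 = 0.2828.

0.2828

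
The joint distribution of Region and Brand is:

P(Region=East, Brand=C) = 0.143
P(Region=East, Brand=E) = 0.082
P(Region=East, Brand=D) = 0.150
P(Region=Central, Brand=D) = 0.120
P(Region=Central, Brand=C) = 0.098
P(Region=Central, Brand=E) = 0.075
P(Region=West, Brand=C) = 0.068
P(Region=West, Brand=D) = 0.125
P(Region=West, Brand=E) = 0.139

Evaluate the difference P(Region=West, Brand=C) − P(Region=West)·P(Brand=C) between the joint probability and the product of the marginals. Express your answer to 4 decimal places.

P(Region=West) = 0.068 + 0.125 + 0.139 = 0.332.
P(Brand=C) = 0.143 + 0.068 + 0.098 = 0.309.
P(Region=West, Brand=C) − P(Region=West)P(Brand=C) = 0.068 − 0.332×0.309 = -0.0346.

-0.0346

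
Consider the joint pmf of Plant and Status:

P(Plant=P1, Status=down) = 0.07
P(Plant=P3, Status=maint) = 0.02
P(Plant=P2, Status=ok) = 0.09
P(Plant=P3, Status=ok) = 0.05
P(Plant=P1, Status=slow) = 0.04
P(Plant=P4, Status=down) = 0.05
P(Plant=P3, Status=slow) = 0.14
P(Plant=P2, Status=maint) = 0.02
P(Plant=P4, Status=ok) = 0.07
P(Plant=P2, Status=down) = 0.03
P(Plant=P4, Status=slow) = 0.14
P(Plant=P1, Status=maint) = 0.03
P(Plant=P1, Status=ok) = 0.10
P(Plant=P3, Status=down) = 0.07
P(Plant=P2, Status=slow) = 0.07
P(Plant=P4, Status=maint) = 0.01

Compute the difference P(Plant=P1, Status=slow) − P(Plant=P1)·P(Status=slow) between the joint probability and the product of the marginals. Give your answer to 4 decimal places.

P(Plant=P1) = 0.10 + 0.04 + 0.07 + 0.03 = 0.24.
P(Status=slow) = 0.04 + 0.07 + 0.14 + 0.14 = 0.39.
P(Plant=P1, Status=slow) − P(Plant=P1)P(Status=slow) = 0.04 − 0.24×0.39 = -0.0536.

-0.0536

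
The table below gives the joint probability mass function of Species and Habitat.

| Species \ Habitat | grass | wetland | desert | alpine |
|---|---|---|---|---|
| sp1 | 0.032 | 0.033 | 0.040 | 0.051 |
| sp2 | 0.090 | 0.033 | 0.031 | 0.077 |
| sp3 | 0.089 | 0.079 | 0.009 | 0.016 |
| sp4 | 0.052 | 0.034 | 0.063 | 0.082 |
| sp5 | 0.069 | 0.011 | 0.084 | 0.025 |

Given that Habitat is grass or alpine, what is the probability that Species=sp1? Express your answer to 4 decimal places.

P(Habitat=grass) = 0.032 + 0.090 + 0.089 + 0.052 + 0.069 = 0.332.
P(Habitat=alpine) = 0.051 + 0.077 + 0.016 + 0.082 + 0.025 = 0.251.
P(Habitat ∈ {grass, alpine}) = 0.332 + 0.251 = 0.583; P(Species=sp1, Habitat ∈ {grass, alpine}) = 0.032 + 0.051 = 0.083.
P(Species=sp1 | Habitat ∈ {grass, alpine}) = 0.083/0.583 = 0.1424.

0.1424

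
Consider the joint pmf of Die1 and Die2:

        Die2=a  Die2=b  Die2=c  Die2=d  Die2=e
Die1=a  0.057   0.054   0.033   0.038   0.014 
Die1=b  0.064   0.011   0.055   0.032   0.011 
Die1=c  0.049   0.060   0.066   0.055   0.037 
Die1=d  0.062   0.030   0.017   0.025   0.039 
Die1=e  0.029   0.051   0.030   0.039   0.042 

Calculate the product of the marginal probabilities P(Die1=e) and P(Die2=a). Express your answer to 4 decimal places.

0.0499

P(Die1=e) = 0.029 + 0.051 + 0.030 + 0.039 + 0.042 = 0.191.
P(Die2=a) = 0.057 + 0.064 + 0.049 + 0.062 + 0.029 = 0.261.
Product: 0.191 × 0.261 = 0.0499.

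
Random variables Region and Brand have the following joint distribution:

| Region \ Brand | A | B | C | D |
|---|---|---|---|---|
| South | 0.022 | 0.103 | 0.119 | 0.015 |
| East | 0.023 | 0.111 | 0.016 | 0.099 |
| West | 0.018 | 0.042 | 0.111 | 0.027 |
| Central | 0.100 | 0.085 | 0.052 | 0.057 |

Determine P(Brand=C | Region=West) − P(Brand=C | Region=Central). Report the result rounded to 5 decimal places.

P(Region=West) = 0.018 + 0.042 + 0.111 + 0.027 = 0.198; P(Brand=C | Region=West) = 0.111/0.198 = 0.560606.
P(Region=Central) = 0.100 + 0.085 + 0.052 + 0.057 = 0.294; P(Brand=C | Region=Central) = 0.052/0.294 = 0.176871.
Difference = 0.38374.

0.38374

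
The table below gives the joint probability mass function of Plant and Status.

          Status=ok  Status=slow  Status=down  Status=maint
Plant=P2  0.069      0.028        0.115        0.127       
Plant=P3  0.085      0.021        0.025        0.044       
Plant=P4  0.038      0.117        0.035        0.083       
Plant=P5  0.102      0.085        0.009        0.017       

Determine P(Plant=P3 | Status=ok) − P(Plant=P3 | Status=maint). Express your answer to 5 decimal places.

P(Status=ok) = 0.069 + 0.085 + 0.038 + 0.102 = 0.294; P(Plant=P3 | Status=ok) = 0.085/0.294 = 0.289116.
P(Status=maint) = 0.127 + 0.044 + 0.083 + 0.017 = 0.271; P(Plant=P3 | Status=maint) = 0.044/0.271 = 0.162362.
Difference = 0.12675.

0.12675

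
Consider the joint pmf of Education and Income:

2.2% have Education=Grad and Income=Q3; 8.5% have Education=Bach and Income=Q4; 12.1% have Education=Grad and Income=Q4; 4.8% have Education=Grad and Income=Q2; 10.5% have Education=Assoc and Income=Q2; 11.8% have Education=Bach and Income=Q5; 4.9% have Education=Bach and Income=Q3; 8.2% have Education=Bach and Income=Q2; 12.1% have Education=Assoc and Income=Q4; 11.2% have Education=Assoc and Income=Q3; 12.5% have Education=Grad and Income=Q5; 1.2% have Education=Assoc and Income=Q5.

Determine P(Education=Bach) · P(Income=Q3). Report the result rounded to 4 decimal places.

0.0611

P(Education=Bach) = 0.082 + 0.049 + 0.085 + 0.118 = 0.334.
P(Income=Q3) = 0.112 + 0.049 + 0.022 = 0.183.
Product: 0.334 × 0.183 = 0.0611.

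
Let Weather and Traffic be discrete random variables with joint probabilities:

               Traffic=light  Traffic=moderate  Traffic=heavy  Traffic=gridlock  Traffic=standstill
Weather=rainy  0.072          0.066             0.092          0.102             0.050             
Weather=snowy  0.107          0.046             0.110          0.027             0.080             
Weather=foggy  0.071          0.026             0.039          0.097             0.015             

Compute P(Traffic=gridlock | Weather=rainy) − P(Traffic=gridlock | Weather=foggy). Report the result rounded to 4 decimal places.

P(Weather=rainy) = 0.072 + 0.066 + 0.092 + 0.102 + 0.050 = 0.382; P(Traffic=gridlock | Weather=rainy) = 0.102/0.382 = 0.26702.
P(Weather=foggy) = 0.071 + 0.026 + 0.039 + 0.097 + 0.015 = 0.248; P(Traffic=gridlock | Weather=foggy) = 0.097/0.248 = 0.39113.
Difference = -0.1241.

-0.1241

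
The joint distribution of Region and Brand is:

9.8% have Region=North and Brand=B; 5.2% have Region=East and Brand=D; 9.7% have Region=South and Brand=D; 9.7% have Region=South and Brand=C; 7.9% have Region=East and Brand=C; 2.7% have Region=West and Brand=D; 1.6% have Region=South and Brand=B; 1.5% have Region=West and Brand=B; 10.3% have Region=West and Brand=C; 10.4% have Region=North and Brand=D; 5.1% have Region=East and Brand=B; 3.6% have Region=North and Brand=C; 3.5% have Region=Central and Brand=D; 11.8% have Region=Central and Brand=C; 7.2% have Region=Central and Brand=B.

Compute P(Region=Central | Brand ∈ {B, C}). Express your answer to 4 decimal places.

0.2774

P(Brand=B) = 0.098 + 0.016 + 0.051 + 0.015 + 0.072 = 0.252.
P(Brand=C) = 0.036 + 0.097 + 0.079 + 0.103 + 0.118 = 0.433.
P(Brand ∈ {B, C}) = 0.252 + 0.433 = 0.685; P(Region=Central, Brand ∈ {B, C}) = 0.072 + 0.118 = 0.190.
P(Region=Central | Brand ∈ {B, C}) = 0.190/0.685 = 0.2774.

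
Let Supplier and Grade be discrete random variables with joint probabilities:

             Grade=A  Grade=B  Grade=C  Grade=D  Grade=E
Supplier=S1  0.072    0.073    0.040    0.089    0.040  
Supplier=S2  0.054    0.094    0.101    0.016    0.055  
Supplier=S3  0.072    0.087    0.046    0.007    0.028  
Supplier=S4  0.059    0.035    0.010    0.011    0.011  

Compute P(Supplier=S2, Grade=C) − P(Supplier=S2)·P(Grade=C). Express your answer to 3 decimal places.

P(Supplier=S2) = 0.054 + 0.094 + 0.101 + 0.016 + 0.055 = 0.320.
P(Grade=C) = 0.040 + 0.101 + 0.046 + 0.010 = 0.197.
P(Supplier=S2, Grade=C) − P(Supplier=S2)P(Grade=C) = 0.101 − 0.320×0.197 = 0.038.

0.038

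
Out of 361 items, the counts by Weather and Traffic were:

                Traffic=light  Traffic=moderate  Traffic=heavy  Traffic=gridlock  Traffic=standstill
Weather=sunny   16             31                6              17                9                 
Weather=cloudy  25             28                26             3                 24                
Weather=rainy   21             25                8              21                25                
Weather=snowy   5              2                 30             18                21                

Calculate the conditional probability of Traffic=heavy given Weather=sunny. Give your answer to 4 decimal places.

Total with Weather=sunny: 16 + 31 + 6 + 17 + 9 = 79.
P(Traffic=heavy | Weather=sunny) = 6/79 = 0.0759.

0.0759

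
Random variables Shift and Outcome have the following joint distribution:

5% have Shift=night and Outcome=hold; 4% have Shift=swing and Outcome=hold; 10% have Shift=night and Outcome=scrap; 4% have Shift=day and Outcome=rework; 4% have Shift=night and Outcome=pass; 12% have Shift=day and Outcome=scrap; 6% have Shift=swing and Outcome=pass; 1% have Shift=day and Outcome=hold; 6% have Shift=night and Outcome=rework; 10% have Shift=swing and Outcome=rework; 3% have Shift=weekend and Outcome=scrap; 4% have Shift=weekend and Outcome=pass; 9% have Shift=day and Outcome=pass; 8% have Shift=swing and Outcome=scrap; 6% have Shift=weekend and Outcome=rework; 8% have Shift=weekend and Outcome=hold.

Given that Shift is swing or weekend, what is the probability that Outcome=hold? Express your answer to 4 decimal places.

0.2449

P(Shift=swing) = 0.06 + 0.10 + 0.08 + 0.04 = 0.28.
P(Shift=weekend) = 0.04 + 0.06 + 0.03 + 0.08 = 0.21.
P(Shift ∈ {swing, weekend}) = 0.28 + 0.21 = 0.49; P(Outcome=hold, Shift ∈ {swing, weekend}) = 0.04 + 0.08 = 0.12.
P(Outcome=hold | Shift ∈ {swing, weekend}) = 0.12/0.49 = 0.2449.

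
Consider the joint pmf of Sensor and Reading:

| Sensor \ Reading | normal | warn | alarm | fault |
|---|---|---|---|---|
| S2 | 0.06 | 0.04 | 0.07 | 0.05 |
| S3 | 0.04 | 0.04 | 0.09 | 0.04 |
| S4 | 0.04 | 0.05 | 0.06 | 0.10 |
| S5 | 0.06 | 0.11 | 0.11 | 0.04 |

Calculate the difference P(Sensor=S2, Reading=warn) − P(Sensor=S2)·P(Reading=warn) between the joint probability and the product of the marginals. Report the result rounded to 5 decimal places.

-0.01280

P(Sensor=S2) = 0.06 + 0.04 + 0.07 + 0.05 = 0.22.
P(Reading=warn) = 0.04 + 0.04 + 0.05 + 0.11 = 0.24.
P(Sensor=S2, Reading=warn) − P(Sensor=S2)P(Reading=warn) = 0.04 − 0.22×0.24 = -0.01280.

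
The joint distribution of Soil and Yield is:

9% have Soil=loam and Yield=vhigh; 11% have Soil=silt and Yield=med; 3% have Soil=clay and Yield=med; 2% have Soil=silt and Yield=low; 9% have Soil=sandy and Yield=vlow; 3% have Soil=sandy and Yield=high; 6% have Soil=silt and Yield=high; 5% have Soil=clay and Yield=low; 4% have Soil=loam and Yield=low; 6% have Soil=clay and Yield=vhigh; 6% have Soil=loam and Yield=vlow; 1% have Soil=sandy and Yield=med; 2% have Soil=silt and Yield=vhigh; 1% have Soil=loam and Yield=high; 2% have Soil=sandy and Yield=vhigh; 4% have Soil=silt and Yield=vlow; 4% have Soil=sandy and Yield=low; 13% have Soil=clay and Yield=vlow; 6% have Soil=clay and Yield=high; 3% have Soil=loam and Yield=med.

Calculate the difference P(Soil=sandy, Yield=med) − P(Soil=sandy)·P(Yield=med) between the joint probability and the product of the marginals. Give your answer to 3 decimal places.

-0.024

P(Soil=sandy) = 0.09 + 0.04 + 0.01 + 0.03 + 0.02 = 0.19.
P(Yield=med) = 0.01 + 0.03 + 0.03 + 0.11 = 0.18.
P(Soil=sandy, Yield=med) − P(Soil=sandy)P(Yield=med) = 0.01 − 0.19×0.18 = -0.024.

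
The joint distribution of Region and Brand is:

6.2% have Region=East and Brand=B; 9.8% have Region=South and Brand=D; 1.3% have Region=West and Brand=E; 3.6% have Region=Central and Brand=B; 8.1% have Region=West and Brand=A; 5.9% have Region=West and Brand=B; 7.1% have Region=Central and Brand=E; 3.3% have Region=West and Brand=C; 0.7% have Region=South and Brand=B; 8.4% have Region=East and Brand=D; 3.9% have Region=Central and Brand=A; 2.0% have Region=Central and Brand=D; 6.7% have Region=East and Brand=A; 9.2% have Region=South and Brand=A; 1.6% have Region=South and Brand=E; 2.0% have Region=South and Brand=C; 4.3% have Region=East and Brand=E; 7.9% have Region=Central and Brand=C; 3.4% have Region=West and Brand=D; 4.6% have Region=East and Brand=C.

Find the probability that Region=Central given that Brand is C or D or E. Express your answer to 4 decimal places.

P(Brand=C) = 0.020 + 0.046 + 0.033 + 0.079 = 0.178.
P(Brand=D) = 0.098 + 0.084 + 0.034 + 0.020 = 0.236.
P(Brand=E) = 0.016 + 0.043 + 0.013 + 0.071 = 0.143.
P(Brand ∈ {C, D, E}) = 0.178 + 0.236 + 0.143 = 0.557; P(Region=Central, Brand ∈ {C, D, E}) = 0.079 + 0.020 + 0.071 = 0.170.
P(Region=Central | Brand ∈ {C, D, E}) = 0.170/0.557 = 0.3052.

0.3052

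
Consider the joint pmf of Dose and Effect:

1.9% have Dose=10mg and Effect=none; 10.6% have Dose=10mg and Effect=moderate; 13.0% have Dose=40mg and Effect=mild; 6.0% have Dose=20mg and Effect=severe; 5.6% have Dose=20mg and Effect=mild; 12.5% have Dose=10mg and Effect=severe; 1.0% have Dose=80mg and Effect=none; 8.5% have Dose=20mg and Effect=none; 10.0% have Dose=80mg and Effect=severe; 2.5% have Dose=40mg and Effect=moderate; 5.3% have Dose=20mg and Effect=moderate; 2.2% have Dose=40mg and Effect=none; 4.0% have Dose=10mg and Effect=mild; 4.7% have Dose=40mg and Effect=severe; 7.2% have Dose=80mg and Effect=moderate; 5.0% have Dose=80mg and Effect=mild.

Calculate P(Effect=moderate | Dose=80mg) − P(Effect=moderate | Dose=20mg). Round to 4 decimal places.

P(Dose=80mg) = 0.010 + 0.050 + 0.072 + 0.100 = 0.232; P(Effect=moderate | Dose=80mg) = 0.072/0.232 = 0.31034.
P(Dose=20mg) = 0.085 + 0.056 + 0.053 + 0.060 = 0.254; P(Effect=moderate | Dose=20mg) = 0.053/0.254 = 0.20866.
Difference = 0.1017.

0.1017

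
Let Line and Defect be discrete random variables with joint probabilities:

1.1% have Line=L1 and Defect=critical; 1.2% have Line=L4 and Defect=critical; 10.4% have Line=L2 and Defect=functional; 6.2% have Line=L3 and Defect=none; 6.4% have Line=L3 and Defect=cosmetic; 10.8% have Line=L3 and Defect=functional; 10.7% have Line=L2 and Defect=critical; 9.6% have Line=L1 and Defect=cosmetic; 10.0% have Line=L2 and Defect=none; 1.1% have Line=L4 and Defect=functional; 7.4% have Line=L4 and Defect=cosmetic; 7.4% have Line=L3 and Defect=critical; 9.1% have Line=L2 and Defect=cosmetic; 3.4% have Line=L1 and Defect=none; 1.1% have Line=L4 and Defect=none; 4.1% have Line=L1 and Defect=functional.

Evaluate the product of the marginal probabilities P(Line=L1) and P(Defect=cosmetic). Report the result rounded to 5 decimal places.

P(Line=L1) = 0.034 + 0.096 + 0.041 + 0.011 = 0.182.
P(Defect=cosmetic) = 0.096 + 0.091 + 0.064 + 0.074 = 0.325.
Product: 0.182 × 0.325 = 0.05915.

0.05915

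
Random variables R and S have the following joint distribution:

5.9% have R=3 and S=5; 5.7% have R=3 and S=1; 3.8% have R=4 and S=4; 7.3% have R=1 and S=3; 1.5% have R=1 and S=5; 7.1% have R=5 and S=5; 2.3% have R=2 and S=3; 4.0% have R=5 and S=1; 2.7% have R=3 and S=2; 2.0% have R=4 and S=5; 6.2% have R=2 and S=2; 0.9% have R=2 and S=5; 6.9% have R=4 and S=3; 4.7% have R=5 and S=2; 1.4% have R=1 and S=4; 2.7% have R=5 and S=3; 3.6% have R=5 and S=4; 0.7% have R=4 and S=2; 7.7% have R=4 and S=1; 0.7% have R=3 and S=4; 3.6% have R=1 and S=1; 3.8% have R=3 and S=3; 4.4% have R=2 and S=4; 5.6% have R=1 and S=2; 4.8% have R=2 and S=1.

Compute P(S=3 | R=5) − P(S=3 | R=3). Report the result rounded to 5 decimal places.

-0.07996

P(R=5) = 0.040 + 0.047 + 0.027 + 0.036 + 0.071 = 0.221; P(S=3 | R=5) = 0.027/0.221 = 0.122172.
P(R=3) = 0.057 + 0.027 + 0.038 + 0.007 + 0.059 = 0.188; P(S=3 | R=3) = 0.038/0.188 = 0.202128.
Difference = -0.07996.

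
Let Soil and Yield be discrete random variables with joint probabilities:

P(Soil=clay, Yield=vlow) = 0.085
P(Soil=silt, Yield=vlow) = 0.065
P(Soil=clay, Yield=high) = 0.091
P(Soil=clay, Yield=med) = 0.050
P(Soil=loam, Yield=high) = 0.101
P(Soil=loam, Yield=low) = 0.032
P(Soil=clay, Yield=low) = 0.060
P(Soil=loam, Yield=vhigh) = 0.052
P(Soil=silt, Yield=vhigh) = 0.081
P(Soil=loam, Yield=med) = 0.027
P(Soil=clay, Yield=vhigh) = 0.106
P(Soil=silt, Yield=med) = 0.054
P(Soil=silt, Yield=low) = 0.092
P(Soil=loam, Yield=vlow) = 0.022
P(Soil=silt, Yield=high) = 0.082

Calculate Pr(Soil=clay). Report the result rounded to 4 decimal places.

0.3920

P(Soil=clay) = 0.085 + 0.060 + 0.050 + 0.091 + 0.106 = 0.392.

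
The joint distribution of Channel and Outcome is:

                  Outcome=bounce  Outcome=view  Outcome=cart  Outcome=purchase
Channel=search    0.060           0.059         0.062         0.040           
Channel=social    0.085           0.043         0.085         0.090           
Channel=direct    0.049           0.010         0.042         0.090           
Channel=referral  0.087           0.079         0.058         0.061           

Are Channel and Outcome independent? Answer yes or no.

P(Channel=direct) = 0.191 and P(Outcome=purchase) = 0.281, so their product is 0.05367, but P(Channel=direct, Outcome=purchase) = 0.090. Since these differ, Channel and Outcome are not independent.

no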